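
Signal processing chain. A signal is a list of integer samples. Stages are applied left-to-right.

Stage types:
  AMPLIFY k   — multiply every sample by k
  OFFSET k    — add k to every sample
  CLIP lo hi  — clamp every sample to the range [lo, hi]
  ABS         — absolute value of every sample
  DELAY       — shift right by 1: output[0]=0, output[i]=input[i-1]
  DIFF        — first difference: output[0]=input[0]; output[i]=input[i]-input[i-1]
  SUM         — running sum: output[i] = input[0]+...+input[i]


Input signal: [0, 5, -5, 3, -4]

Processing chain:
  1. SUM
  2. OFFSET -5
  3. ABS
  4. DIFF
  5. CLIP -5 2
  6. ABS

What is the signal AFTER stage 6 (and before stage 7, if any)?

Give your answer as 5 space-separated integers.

Input: [0, 5, -5, 3, -4]
Stage 1 (SUM): sum[0..0]=0, sum[0..1]=5, sum[0..2]=0, sum[0..3]=3, sum[0..4]=-1 -> [0, 5, 0, 3, -1]
Stage 2 (OFFSET -5): 0+-5=-5, 5+-5=0, 0+-5=-5, 3+-5=-2, -1+-5=-6 -> [-5, 0, -5, -2, -6]
Stage 3 (ABS): |-5|=5, |0|=0, |-5|=5, |-2|=2, |-6|=6 -> [5, 0, 5, 2, 6]
Stage 4 (DIFF): s[0]=5, 0-5=-5, 5-0=5, 2-5=-3, 6-2=4 -> [5, -5, 5, -3, 4]
Stage 5 (CLIP -5 2): clip(5,-5,2)=2, clip(-5,-5,2)=-5, clip(5,-5,2)=2, clip(-3,-5,2)=-3, clip(4,-5,2)=2 -> [2, -5, 2, -3, 2]
Stage 6 (ABS): |2|=2, |-5|=5, |2|=2, |-3|=3, |2|=2 -> [2, 5, 2, 3, 2]

Answer: 2 5 2 3 2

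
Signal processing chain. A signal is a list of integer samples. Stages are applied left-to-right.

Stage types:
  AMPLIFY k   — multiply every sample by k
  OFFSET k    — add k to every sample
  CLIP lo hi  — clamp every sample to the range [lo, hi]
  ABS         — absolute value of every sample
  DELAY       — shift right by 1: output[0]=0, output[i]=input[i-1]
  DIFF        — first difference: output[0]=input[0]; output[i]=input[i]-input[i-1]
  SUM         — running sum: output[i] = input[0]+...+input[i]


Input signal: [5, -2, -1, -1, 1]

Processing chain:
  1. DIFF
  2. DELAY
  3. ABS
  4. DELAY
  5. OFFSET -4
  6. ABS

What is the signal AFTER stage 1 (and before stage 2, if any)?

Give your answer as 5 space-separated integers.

Input: [5, -2, -1, -1, 1]
Stage 1 (DIFF): s[0]=5, -2-5=-7, -1--2=1, -1--1=0, 1--1=2 -> [5, -7, 1, 0, 2]

Answer: 5 -7 1 0 2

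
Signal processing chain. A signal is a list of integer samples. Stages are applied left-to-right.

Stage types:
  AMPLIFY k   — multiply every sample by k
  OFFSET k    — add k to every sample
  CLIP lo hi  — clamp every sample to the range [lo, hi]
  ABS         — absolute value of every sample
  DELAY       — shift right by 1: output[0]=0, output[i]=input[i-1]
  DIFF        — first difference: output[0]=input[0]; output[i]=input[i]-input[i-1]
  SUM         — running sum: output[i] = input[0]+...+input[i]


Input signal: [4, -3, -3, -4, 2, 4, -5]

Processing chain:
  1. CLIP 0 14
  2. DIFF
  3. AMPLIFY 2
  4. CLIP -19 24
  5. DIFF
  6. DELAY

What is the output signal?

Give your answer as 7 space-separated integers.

Input: [4, -3, -3, -4, 2, 4, -5]
Stage 1 (CLIP 0 14): clip(4,0,14)=4, clip(-3,0,14)=0, clip(-3,0,14)=0, clip(-4,0,14)=0, clip(2,0,14)=2, clip(4,0,14)=4, clip(-5,0,14)=0 -> [4, 0, 0, 0, 2, 4, 0]
Stage 2 (DIFF): s[0]=4, 0-4=-4, 0-0=0, 0-0=0, 2-0=2, 4-2=2, 0-4=-4 -> [4, -4, 0, 0, 2, 2, -4]
Stage 3 (AMPLIFY 2): 4*2=8, -4*2=-8, 0*2=0, 0*2=0, 2*2=4, 2*2=4, -4*2=-8 -> [8, -8, 0, 0, 4, 4, -8]
Stage 4 (CLIP -19 24): clip(8,-19,24)=8, clip(-8,-19,24)=-8, clip(0,-19,24)=0, clip(0,-19,24)=0, clip(4,-19,24)=4, clip(4,-19,24)=4, clip(-8,-19,24)=-8 -> [8, -8, 0, 0, 4, 4, -8]
Stage 5 (DIFF): s[0]=8, -8-8=-16, 0--8=8, 0-0=0, 4-0=4, 4-4=0, -8-4=-12 -> [8, -16, 8, 0, 4, 0, -12]
Stage 6 (DELAY): [0, 8, -16, 8, 0, 4, 0] = [0, 8, -16, 8, 0, 4, 0] -> [0, 8, -16, 8, 0, 4, 0]

Answer: 0 8 -16 8 0 4 0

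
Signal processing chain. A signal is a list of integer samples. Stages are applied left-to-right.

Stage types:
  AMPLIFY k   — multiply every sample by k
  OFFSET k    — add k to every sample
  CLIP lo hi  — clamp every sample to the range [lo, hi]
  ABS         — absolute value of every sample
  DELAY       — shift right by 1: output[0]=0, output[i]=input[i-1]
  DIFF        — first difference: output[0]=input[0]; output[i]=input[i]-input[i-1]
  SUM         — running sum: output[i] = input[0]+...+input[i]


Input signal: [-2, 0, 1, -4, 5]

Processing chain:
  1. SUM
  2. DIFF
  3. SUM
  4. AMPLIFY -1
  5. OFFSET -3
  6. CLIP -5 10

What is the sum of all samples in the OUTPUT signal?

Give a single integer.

Input: [-2, 0, 1, -4, 5]
Stage 1 (SUM): sum[0..0]=-2, sum[0..1]=-2, sum[0..2]=-1, sum[0..3]=-5, sum[0..4]=0 -> [-2, -2, -1, -5, 0]
Stage 2 (DIFF): s[0]=-2, -2--2=0, -1--2=1, -5--1=-4, 0--5=5 -> [-2, 0, 1, -4, 5]
Stage 3 (SUM): sum[0..0]=-2, sum[0..1]=-2, sum[0..2]=-1, sum[0..3]=-5, sum[0..4]=0 -> [-2, -2, -1, -5, 0]
Stage 4 (AMPLIFY -1): -2*-1=2, -2*-1=2, -1*-1=1, -5*-1=5, 0*-1=0 -> [2, 2, 1, 5, 0]
Stage 5 (OFFSET -3): 2+-3=-1, 2+-3=-1, 1+-3=-2, 5+-3=2, 0+-3=-3 -> [-1, -1, -2, 2, -3]
Stage 6 (CLIP -5 10): clip(-1,-5,10)=-1, clip(-1,-5,10)=-1, clip(-2,-5,10)=-2, clip(2,-5,10)=2, clip(-3,-5,10)=-3 -> [-1, -1, -2, 2, -3]
Output sum: -5

Answer: -5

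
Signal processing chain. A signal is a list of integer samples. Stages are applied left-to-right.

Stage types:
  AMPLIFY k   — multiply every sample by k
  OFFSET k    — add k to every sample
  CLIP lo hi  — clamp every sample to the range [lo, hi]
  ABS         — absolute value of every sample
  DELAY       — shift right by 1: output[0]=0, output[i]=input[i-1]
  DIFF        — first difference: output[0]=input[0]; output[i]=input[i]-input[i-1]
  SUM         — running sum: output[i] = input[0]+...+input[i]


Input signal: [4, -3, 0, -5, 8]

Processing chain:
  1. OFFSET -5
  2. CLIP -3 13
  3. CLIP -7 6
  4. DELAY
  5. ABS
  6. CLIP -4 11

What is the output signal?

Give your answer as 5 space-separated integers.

Input: [4, -3, 0, -5, 8]
Stage 1 (OFFSET -5): 4+-5=-1, -3+-5=-8, 0+-5=-5, -5+-5=-10, 8+-5=3 -> [-1, -8, -5, -10, 3]
Stage 2 (CLIP -3 13): clip(-1,-3,13)=-1, clip(-8,-3,13)=-3, clip(-5,-3,13)=-3, clip(-10,-3,13)=-3, clip(3,-3,13)=3 -> [-1, -3, -3, -3, 3]
Stage 3 (CLIP -7 6): clip(-1,-7,6)=-1, clip(-3,-7,6)=-3, clip(-3,-7,6)=-3, clip(-3,-7,6)=-3, clip(3,-7,6)=3 -> [-1, -3, -3, -3, 3]
Stage 4 (DELAY): [0, -1, -3, -3, -3] = [0, -1, -3, -3, -3] -> [0, -1, -3, -3, -3]
Stage 5 (ABS): |0|=0, |-1|=1, |-3|=3, |-3|=3, |-3|=3 -> [0, 1, 3, 3, 3]
Stage 6 (CLIP -4 11): clip(0,-4,11)=0, clip(1,-4,11)=1, clip(3,-4,11)=3, clip(3,-4,11)=3, clip(3,-4,11)=3 -> [0, 1, 3, 3, 3]

Answer: 0 1 3 3 3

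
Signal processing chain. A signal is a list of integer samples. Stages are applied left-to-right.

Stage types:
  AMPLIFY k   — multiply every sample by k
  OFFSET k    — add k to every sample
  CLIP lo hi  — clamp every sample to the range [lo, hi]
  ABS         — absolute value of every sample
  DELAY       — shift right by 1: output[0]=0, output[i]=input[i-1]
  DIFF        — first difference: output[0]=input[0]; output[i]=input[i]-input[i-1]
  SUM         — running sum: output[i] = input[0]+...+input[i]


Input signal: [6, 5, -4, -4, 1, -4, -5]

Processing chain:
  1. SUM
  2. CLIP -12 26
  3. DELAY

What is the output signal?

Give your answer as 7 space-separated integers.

Input: [6, 5, -4, -4, 1, -4, -5]
Stage 1 (SUM): sum[0..0]=6, sum[0..1]=11, sum[0..2]=7, sum[0..3]=3, sum[0..4]=4, sum[0..5]=0, sum[0..6]=-5 -> [6, 11, 7, 3, 4, 0, -5]
Stage 2 (CLIP -12 26): clip(6,-12,26)=6, clip(11,-12,26)=11, clip(7,-12,26)=7, clip(3,-12,26)=3, clip(4,-12,26)=4, clip(0,-12,26)=0, clip(-5,-12,26)=-5 -> [6, 11, 7, 3, 4, 0, -5]
Stage 3 (DELAY): [0, 6, 11, 7, 3, 4, 0] = [0, 6, 11, 7, 3, 4, 0] -> [0, 6, 11, 7, 3, 4, 0]

Answer: 0 6 11 7 3 4 0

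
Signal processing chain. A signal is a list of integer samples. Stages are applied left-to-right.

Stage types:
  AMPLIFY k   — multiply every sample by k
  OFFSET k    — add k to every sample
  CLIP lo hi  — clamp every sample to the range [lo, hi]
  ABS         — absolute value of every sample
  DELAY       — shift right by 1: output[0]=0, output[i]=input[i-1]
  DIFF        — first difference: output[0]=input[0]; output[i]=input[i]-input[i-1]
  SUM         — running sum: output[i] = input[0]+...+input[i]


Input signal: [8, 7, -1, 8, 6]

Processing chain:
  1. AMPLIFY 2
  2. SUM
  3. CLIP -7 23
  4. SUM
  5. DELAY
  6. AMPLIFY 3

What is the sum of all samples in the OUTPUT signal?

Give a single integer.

Answer: 606

Derivation:
Input: [8, 7, -1, 8, 6]
Stage 1 (AMPLIFY 2): 8*2=16, 7*2=14, -1*2=-2, 8*2=16, 6*2=12 -> [16, 14, -2, 16, 12]
Stage 2 (SUM): sum[0..0]=16, sum[0..1]=30, sum[0..2]=28, sum[0..3]=44, sum[0..4]=56 -> [16, 30, 28, 44, 56]
Stage 3 (CLIP -7 23): clip(16,-7,23)=16, clip(30,-7,23)=23, clip(28,-7,23)=23, clip(44,-7,23)=23, clip(56,-7,23)=23 -> [16, 23, 23, 23, 23]
Stage 4 (SUM): sum[0..0]=16, sum[0..1]=39, sum[0..2]=62, sum[0..3]=85, sum[0..4]=108 -> [16, 39, 62, 85, 108]
Stage 5 (DELAY): [0, 16, 39, 62, 85] = [0, 16, 39, 62, 85] -> [0, 16, 39, 62, 85]
Stage 6 (AMPLIFY 3): 0*3=0, 16*3=48, 39*3=117, 62*3=186, 85*3=255 -> [0, 48, 117, 186, 255]
Output sum: 606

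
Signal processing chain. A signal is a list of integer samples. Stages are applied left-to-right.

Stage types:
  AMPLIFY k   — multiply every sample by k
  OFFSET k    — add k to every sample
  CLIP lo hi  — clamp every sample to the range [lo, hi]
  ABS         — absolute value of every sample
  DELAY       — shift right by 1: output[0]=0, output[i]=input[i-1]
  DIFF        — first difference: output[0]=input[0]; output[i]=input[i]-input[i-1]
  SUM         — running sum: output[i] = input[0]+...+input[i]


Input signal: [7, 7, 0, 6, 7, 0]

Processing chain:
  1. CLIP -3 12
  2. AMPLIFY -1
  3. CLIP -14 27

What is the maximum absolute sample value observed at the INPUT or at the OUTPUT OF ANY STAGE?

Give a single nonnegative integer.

Input: [7, 7, 0, 6, 7, 0] (max |s|=7)
Stage 1 (CLIP -3 12): clip(7,-3,12)=7, clip(7,-3,12)=7, clip(0,-3,12)=0, clip(6,-3,12)=6, clip(7,-3,12)=7, clip(0,-3,12)=0 -> [7, 7, 0, 6, 7, 0] (max |s|=7)
Stage 2 (AMPLIFY -1): 7*-1=-7, 7*-1=-7, 0*-1=0, 6*-1=-6, 7*-1=-7, 0*-1=0 -> [-7, -7, 0, -6, -7, 0] (max |s|=7)
Stage 3 (CLIP -14 27): clip(-7,-14,27)=-7, clip(-7,-14,27)=-7, clip(0,-14,27)=0, clip(-6,-14,27)=-6, clip(-7,-14,27)=-7, clip(0,-14,27)=0 -> [-7, -7, 0, -6, -7, 0] (max |s|=7)
Overall max amplitude: 7

Answer: 7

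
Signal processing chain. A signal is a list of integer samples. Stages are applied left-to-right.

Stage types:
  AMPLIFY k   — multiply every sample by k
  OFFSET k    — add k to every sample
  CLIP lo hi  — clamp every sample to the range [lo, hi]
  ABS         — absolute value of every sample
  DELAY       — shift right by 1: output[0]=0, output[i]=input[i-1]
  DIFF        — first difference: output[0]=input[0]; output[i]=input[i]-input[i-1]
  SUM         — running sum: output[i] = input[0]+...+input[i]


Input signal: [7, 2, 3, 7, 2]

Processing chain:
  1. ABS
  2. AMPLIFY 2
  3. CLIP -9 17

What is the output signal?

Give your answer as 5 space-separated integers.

Answer: 14 4 6 14 4

Derivation:
Input: [7, 2, 3, 7, 2]
Stage 1 (ABS): |7|=7, |2|=2, |3|=3, |7|=7, |2|=2 -> [7, 2, 3, 7, 2]
Stage 2 (AMPLIFY 2): 7*2=14, 2*2=4, 3*2=6, 7*2=14, 2*2=4 -> [14, 4, 6, 14, 4]
Stage 3 (CLIP -9 17): clip(14,-9,17)=14, clip(4,-9,17)=4, clip(6,-9,17)=6, clip(14,-9,17)=14, clip(4,-9,17)=4 -> [14, 4, 6, 14, 4]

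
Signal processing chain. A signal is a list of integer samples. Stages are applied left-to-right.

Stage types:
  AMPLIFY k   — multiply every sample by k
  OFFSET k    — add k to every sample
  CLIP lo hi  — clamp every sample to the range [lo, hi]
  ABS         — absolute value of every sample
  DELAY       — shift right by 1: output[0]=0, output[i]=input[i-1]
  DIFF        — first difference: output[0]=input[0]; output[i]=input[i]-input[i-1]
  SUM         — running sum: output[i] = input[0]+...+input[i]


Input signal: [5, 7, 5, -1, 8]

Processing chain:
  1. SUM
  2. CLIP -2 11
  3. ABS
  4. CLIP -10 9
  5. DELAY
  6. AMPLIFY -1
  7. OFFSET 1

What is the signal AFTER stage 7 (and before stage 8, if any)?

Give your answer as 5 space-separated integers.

Input: [5, 7, 5, -1, 8]
Stage 1 (SUM): sum[0..0]=5, sum[0..1]=12, sum[0..2]=17, sum[0..3]=16, sum[0..4]=24 -> [5, 12, 17, 16, 24]
Stage 2 (CLIP -2 11): clip(5,-2,11)=5, clip(12,-2,11)=11, clip(17,-2,11)=11, clip(16,-2,11)=11, clip(24,-2,11)=11 -> [5, 11, 11, 11, 11]
Stage 3 (ABS): |5|=5, |11|=11, |11|=11, |11|=11, |11|=11 -> [5, 11, 11, 11, 11]
Stage 4 (CLIP -10 9): clip(5,-10,9)=5, clip(11,-10,9)=9, clip(11,-10,9)=9, clip(11,-10,9)=9, clip(11,-10,9)=9 -> [5, 9, 9, 9, 9]
Stage 5 (DELAY): [0, 5, 9, 9, 9] = [0, 5, 9, 9, 9] -> [0, 5, 9, 9, 9]
Stage 6 (AMPLIFY -1): 0*-1=0, 5*-1=-5, 9*-1=-9, 9*-1=-9, 9*-1=-9 -> [0, -5, -9, -9, -9]
Stage 7 (OFFSET 1): 0+1=1, -5+1=-4, -9+1=-8, -9+1=-8, -9+1=-8 -> [1, -4, -8, -8, -8]

Answer: 1 -4 -8 -8 -8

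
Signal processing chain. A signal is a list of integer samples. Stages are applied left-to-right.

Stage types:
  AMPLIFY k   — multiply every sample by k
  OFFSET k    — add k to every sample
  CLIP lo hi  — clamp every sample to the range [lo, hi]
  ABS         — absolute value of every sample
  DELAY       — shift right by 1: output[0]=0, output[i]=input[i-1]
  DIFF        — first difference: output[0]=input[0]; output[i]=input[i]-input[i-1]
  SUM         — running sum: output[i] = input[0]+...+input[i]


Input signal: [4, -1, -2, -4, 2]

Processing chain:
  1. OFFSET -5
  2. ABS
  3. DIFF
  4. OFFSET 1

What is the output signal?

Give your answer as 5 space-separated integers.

Answer: 2 6 2 3 -5

Derivation:
Input: [4, -1, -2, -4, 2]
Stage 1 (OFFSET -5): 4+-5=-1, -1+-5=-6, -2+-5=-7, -4+-5=-9, 2+-5=-3 -> [-1, -6, -7, -9, -3]
Stage 2 (ABS): |-1|=1, |-6|=6, |-7|=7, |-9|=9, |-3|=3 -> [1, 6, 7, 9, 3]
Stage 3 (DIFF): s[0]=1, 6-1=5, 7-6=1, 9-7=2, 3-9=-6 -> [1, 5, 1, 2, -6]
Stage 4 (OFFSET 1): 1+1=2, 5+1=6, 1+1=2, 2+1=3, -6+1=-5 -> [2, 6, 2, 3, -5]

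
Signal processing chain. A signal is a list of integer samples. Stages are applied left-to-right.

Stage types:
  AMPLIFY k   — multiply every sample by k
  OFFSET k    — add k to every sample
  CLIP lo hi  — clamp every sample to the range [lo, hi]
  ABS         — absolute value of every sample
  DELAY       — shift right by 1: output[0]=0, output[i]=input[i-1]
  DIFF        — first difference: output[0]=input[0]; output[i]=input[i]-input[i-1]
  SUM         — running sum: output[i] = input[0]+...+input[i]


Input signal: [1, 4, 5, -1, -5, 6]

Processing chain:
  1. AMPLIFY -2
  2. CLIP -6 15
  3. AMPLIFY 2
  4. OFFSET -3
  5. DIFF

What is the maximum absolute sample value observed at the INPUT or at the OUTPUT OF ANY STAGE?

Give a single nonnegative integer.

Answer: 32

Derivation:
Input: [1, 4, 5, -1, -5, 6] (max |s|=6)
Stage 1 (AMPLIFY -2): 1*-2=-2, 4*-2=-8, 5*-2=-10, -1*-2=2, -5*-2=10, 6*-2=-12 -> [-2, -8, -10, 2, 10, -12] (max |s|=12)
Stage 2 (CLIP -6 15): clip(-2,-6,15)=-2, clip(-8,-6,15)=-6, clip(-10,-6,15)=-6, clip(2,-6,15)=2, clip(10,-6,15)=10, clip(-12,-6,15)=-6 -> [-2, -6, -6, 2, 10, -6] (max |s|=10)
Stage 3 (AMPLIFY 2): -2*2=-4, -6*2=-12, -6*2=-12, 2*2=4, 10*2=20, -6*2=-12 -> [-4, -12, -12, 4, 20, -12] (max |s|=20)
Stage 4 (OFFSET -3): -4+-3=-7, -12+-3=-15, -12+-3=-15, 4+-3=1, 20+-3=17, -12+-3=-15 -> [-7, -15, -15, 1, 17, -15] (max |s|=17)
Stage 5 (DIFF): s[0]=-7, -15--7=-8, -15--15=0, 1--15=16, 17-1=16, -15-17=-32 -> [-7, -8, 0, 16, 16, -32] (max |s|=32)
Overall max amplitude: 32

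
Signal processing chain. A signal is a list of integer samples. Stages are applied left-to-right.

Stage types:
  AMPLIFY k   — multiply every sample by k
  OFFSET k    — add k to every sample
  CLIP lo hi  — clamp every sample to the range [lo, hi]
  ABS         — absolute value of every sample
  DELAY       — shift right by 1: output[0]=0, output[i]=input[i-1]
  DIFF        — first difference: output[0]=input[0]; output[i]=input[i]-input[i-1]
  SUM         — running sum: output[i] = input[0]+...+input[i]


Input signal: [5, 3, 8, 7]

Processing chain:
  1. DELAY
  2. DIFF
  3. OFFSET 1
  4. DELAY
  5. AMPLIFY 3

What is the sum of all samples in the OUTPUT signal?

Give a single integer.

Answer: 18

Derivation:
Input: [5, 3, 8, 7]
Stage 1 (DELAY): [0, 5, 3, 8] = [0, 5, 3, 8] -> [0, 5, 3, 8]
Stage 2 (DIFF): s[0]=0, 5-0=5, 3-5=-2, 8-3=5 -> [0, 5, -2, 5]
Stage 3 (OFFSET 1): 0+1=1, 5+1=6, -2+1=-1, 5+1=6 -> [1, 6, -1, 6]
Stage 4 (DELAY): [0, 1, 6, -1] = [0, 1, 6, -1] -> [0, 1, 6, -1]
Stage 5 (AMPLIFY 3): 0*3=0, 1*3=3, 6*3=18, -1*3=-3 -> [0, 3, 18, -3]
Output sum: 18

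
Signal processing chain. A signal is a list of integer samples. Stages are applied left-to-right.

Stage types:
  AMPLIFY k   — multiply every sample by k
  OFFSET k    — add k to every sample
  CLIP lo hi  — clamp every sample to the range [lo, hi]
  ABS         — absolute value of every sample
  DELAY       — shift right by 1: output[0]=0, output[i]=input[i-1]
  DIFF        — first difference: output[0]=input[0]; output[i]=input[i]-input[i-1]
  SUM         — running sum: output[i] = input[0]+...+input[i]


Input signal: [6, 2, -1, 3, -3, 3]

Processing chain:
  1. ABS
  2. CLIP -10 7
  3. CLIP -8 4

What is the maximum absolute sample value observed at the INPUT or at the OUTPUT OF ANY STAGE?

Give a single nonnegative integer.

Answer: 6

Derivation:
Input: [6, 2, -1, 3, -3, 3] (max |s|=6)
Stage 1 (ABS): |6|=6, |2|=2, |-1|=1, |3|=3, |-3|=3, |3|=3 -> [6, 2, 1, 3, 3, 3] (max |s|=6)
Stage 2 (CLIP -10 7): clip(6,-10,7)=6, clip(2,-10,7)=2, clip(1,-10,7)=1, clip(3,-10,7)=3, clip(3,-10,7)=3, clip(3,-10,7)=3 -> [6, 2, 1, 3, 3, 3] (max |s|=6)
Stage 3 (CLIP -8 4): clip(6,-8,4)=4, clip(2,-8,4)=2, clip(1,-8,4)=1, clip(3,-8,4)=3, clip(3,-8,4)=3, clip(3,-8,4)=3 -> [4, 2, 1, 3, 3, 3] (max |s|=4)
Overall max amplitude: 6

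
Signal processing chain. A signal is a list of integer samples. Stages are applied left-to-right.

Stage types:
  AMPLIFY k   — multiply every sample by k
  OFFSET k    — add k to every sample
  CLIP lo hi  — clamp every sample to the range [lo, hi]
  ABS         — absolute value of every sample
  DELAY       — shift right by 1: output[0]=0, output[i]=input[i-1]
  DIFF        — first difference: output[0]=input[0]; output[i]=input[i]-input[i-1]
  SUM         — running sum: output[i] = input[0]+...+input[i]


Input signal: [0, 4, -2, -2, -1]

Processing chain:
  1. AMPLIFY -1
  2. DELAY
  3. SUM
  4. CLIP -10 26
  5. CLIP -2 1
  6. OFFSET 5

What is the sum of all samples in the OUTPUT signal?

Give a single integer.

Answer: 21

Derivation:
Input: [0, 4, -2, -2, -1]
Stage 1 (AMPLIFY -1): 0*-1=0, 4*-1=-4, -2*-1=2, -2*-1=2, -1*-1=1 -> [0, -4, 2, 2, 1]
Stage 2 (DELAY): [0, 0, -4, 2, 2] = [0, 0, -4, 2, 2] -> [0, 0, -4, 2, 2]
Stage 3 (SUM): sum[0..0]=0, sum[0..1]=0, sum[0..2]=-4, sum[0..3]=-2, sum[0..4]=0 -> [0, 0, -4, -2, 0]
Stage 4 (CLIP -10 26): clip(0,-10,26)=0, clip(0,-10,26)=0, clip(-4,-10,26)=-4, clip(-2,-10,26)=-2, clip(0,-10,26)=0 -> [0, 0, -4, -2, 0]
Stage 5 (CLIP -2 1): clip(0,-2,1)=0, clip(0,-2,1)=0, clip(-4,-2,1)=-2, clip(-2,-2,1)=-2, clip(0,-2,1)=0 -> [0, 0, -2, -2, 0]
Stage 6 (OFFSET 5): 0+5=5, 0+5=5, -2+5=3, -2+5=3, 0+5=5 -> [5, 5, 3, 3, 5]
Output sum: 21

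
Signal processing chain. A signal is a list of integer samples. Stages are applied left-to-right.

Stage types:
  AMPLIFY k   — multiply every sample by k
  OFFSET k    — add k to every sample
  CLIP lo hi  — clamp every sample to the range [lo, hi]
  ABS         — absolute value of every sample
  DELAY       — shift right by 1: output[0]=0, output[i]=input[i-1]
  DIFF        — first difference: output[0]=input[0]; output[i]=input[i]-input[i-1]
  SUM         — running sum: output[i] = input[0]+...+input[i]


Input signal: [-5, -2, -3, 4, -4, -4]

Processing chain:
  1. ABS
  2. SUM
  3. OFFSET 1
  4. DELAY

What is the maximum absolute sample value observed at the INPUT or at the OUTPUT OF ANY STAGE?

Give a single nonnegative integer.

Input: [-5, -2, -3, 4, -4, -4] (max |s|=5)
Stage 1 (ABS): |-5|=5, |-2|=2, |-3|=3, |4|=4, |-4|=4, |-4|=4 -> [5, 2, 3, 4, 4, 4] (max |s|=5)
Stage 2 (SUM): sum[0..0]=5, sum[0..1]=7, sum[0..2]=10, sum[0..3]=14, sum[0..4]=18, sum[0..5]=22 -> [5, 7, 10, 14, 18, 22] (max |s|=22)
Stage 3 (OFFSET 1): 5+1=6, 7+1=8, 10+1=11, 14+1=15, 18+1=19, 22+1=23 -> [6, 8, 11, 15, 19, 23] (max |s|=23)
Stage 4 (DELAY): [0, 6, 8, 11, 15, 19] = [0, 6, 8, 11, 15, 19] -> [0, 6, 8, 11, 15, 19] (max |s|=19)
Overall max amplitude: 23

Answer: 23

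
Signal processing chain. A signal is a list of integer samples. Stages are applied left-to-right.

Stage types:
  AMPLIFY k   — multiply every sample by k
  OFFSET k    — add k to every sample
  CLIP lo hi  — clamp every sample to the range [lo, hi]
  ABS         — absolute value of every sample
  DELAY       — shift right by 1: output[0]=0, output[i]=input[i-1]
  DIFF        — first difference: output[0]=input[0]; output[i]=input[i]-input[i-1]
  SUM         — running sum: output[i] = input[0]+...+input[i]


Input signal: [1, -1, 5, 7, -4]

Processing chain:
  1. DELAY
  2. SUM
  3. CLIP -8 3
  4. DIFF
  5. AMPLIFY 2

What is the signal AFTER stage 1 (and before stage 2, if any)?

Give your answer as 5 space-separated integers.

Answer: 0 1 -1 5 7

Derivation:
Input: [1, -1, 5, 7, -4]
Stage 1 (DELAY): [0, 1, -1, 5, 7] = [0, 1, -1, 5, 7] -> [0, 1, -1, 5, 7]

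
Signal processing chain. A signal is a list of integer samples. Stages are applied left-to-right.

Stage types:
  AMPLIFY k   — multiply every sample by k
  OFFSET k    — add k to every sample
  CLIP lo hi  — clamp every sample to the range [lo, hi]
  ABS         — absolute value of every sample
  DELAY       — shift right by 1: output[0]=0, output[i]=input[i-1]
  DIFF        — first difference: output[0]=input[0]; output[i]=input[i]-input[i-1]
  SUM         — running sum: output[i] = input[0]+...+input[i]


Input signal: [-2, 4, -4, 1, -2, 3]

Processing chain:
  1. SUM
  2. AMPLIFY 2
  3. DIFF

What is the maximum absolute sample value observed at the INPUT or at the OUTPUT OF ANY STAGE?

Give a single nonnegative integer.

Answer: 8

Derivation:
Input: [-2, 4, -4, 1, -2, 3] (max |s|=4)
Stage 1 (SUM): sum[0..0]=-2, sum[0..1]=2, sum[0..2]=-2, sum[0..3]=-1, sum[0..4]=-3, sum[0..5]=0 -> [-2, 2, -2, -1, -3, 0] (max |s|=3)
Stage 2 (AMPLIFY 2): -2*2=-4, 2*2=4, -2*2=-4, -1*2=-2, -3*2=-6, 0*2=0 -> [-4, 4, -4, -2, -6, 0] (max |s|=6)
Stage 3 (DIFF): s[0]=-4, 4--4=8, -4-4=-8, -2--4=2, -6--2=-4, 0--6=6 -> [-4, 8, -8, 2, -4, 6] (max |s|=8)
Overall max amplitude: 8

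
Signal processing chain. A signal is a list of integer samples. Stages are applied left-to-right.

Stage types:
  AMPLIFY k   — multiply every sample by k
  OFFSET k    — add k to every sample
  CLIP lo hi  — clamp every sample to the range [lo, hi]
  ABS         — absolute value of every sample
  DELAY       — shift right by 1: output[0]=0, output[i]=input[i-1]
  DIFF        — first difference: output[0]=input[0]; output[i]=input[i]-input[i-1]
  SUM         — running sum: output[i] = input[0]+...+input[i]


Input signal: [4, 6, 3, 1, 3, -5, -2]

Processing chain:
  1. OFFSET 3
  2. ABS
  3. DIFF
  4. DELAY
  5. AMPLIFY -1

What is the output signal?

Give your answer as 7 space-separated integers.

Input: [4, 6, 3, 1, 3, -5, -2]
Stage 1 (OFFSET 3): 4+3=7, 6+3=9, 3+3=6, 1+3=4, 3+3=6, -5+3=-2, -2+3=1 -> [7, 9, 6, 4, 6, -2, 1]
Stage 2 (ABS): |7|=7, |9|=9, |6|=6, |4|=4, |6|=6, |-2|=2, |1|=1 -> [7, 9, 6, 4, 6, 2, 1]
Stage 3 (DIFF): s[0]=7, 9-7=2, 6-9=-3, 4-6=-2, 6-4=2, 2-6=-4, 1-2=-1 -> [7, 2, -3, -2, 2, -4, -1]
Stage 4 (DELAY): [0, 7, 2, -3, -2, 2, -4] = [0, 7, 2, -3, -2, 2, -4] -> [0, 7, 2, -3, -2, 2, -4]
Stage 5 (AMPLIFY -1): 0*-1=0, 7*-1=-7, 2*-1=-2, -3*-1=3, -2*-1=2, 2*-1=-2, -4*-1=4 -> [0, -7, -2, 3, 2, -2, 4]

Answer: 0 -7 -2 3 2 -2 4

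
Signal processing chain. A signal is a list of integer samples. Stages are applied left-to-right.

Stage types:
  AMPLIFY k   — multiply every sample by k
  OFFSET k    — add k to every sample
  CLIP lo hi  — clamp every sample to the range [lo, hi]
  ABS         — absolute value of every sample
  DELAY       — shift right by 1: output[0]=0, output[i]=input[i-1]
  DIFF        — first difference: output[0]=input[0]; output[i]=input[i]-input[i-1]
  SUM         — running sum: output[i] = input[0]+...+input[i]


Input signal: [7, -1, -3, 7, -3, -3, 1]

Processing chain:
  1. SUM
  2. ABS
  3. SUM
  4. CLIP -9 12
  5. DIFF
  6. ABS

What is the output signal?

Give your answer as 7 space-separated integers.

Answer: 7 5 0 0 0 0 0

Derivation:
Input: [7, -1, -3, 7, -3, -3, 1]
Stage 1 (SUM): sum[0..0]=7, sum[0..1]=6, sum[0..2]=3, sum[0..3]=10, sum[0..4]=7, sum[0..5]=4, sum[0..6]=5 -> [7, 6, 3, 10, 7, 4, 5]
Stage 2 (ABS): |7|=7, |6|=6, |3|=3, |10|=10, |7|=7, |4|=4, |5|=5 -> [7, 6, 3, 10, 7, 4, 5]
Stage 3 (SUM): sum[0..0]=7, sum[0..1]=13, sum[0..2]=16, sum[0..3]=26, sum[0..4]=33, sum[0..5]=37, sum[0..6]=42 -> [7, 13, 16, 26, 33, 37, 42]
Stage 4 (CLIP -9 12): clip(7,-9,12)=7, clip(13,-9,12)=12, clip(16,-9,12)=12, clip(26,-9,12)=12, clip(33,-9,12)=12, clip(37,-9,12)=12, clip(42,-9,12)=12 -> [7, 12, 12, 12, 12, 12, 12]
Stage 5 (DIFF): s[0]=7, 12-7=5, 12-12=0, 12-12=0, 12-12=0, 12-12=0, 12-12=0 -> [7, 5, 0, 0, 0, 0, 0]
Stage 6 (ABS): |7|=7, |5|=5, |0|=0, |0|=0, |0|=0, |0|=0, |0|=0 -> [7, 5, 0, 0, 0, 0, 0]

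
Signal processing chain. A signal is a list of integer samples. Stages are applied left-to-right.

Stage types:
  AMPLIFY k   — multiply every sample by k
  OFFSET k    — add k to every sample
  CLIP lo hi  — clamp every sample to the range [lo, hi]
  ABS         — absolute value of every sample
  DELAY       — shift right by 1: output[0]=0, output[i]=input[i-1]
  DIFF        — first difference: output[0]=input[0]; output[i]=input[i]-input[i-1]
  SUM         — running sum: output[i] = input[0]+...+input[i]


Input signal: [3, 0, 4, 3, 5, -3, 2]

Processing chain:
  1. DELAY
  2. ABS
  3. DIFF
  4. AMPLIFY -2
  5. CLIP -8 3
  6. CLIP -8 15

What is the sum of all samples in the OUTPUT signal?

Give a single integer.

Answer: -10

Derivation:
Input: [3, 0, 4, 3, 5, -3, 2]
Stage 1 (DELAY): [0, 3, 0, 4, 3, 5, -3] = [0, 3, 0, 4, 3, 5, -3] -> [0, 3, 0, 4, 3, 5, -3]
Stage 2 (ABS): |0|=0, |3|=3, |0|=0, |4|=4, |3|=3, |5|=5, |-3|=3 -> [0, 3, 0, 4, 3, 5, 3]
Stage 3 (DIFF): s[0]=0, 3-0=3, 0-3=-3, 4-0=4, 3-4=-1, 5-3=2, 3-5=-2 -> [0, 3, -3, 4, -1, 2, -2]
Stage 4 (AMPLIFY -2): 0*-2=0, 3*-2=-6, -3*-2=6, 4*-2=-8, -1*-2=2, 2*-2=-4, -2*-2=4 -> [0, -6, 6, -8, 2, -4, 4]
Stage 5 (CLIP -8 3): clip(0,-8,3)=0, clip(-6,-8,3)=-6, clip(6,-8,3)=3, clip(-8,-8,3)=-8, clip(2,-8,3)=2, clip(-4,-8,3)=-4, clip(4,-8,3)=3 -> [0, -6, 3, -8, 2, -4, 3]
Stage 6 (CLIP -8 15): clip(0,-8,15)=0, clip(-6,-8,15)=-6, clip(3,-8,15)=3, clip(-8,-8,15)=-8, clip(2,-8,15)=2, clip(-4,-8,15)=-4, clip(3,-8,15)=3 -> [0, -6, 3, -8, 2, -4, 3]
Output sum: -10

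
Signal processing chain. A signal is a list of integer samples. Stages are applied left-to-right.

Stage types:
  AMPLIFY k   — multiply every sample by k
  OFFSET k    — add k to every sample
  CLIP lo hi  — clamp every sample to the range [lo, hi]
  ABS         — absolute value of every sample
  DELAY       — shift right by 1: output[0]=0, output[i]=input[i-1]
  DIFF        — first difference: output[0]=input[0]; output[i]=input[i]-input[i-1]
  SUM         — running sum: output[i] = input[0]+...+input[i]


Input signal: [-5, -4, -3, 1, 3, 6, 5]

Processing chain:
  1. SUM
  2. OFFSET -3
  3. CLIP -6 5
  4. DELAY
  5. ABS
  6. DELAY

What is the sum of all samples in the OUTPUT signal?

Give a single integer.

Answer: 30

Derivation:
Input: [-5, -4, -3, 1, 3, 6, 5]
Stage 1 (SUM): sum[0..0]=-5, sum[0..1]=-9, sum[0..2]=-12, sum[0..3]=-11, sum[0..4]=-8, sum[0..5]=-2, sum[0..6]=3 -> [-5, -9, -12, -11, -8, -2, 3]
Stage 2 (OFFSET -3): -5+-3=-8, -9+-3=-12, -12+-3=-15, -11+-3=-14, -8+-3=-11, -2+-3=-5, 3+-3=0 -> [-8, -12, -15, -14, -11, -5, 0]
Stage 3 (CLIP -6 5): clip(-8,-6,5)=-6, clip(-12,-6,5)=-6, clip(-15,-6,5)=-6, clip(-14,-6,5)=-6, clip(-11,-6,5)=-6, clip(-5,-6,5)=-5, clip(0,-6,5)=0 -> [-6, -6, -6, -6, -6, -5, 0]
Stage 4 (DELAY): [0, -6, -6, -6, -6, -6, -5] = [0, -6, -6, -6, -6, -6, -5] -> [0, -6, -6, -6, -6, -6, -5]
Stage 5 (ABS): |0|=0, |-6|=6, |-6|=6, |-6|=6, |-6|=6, |-6|=6, |-5|=5 -> [0, 6, 6, 6, 6, 6, 5]
Stage 6 (DELAY): [0, 0, 6, 6, 6, 6, 6] = [0, 0, 6, 6, 6, 6, 6] -> [0, 0, 6, 6, 6, 6, 6]
Output sum: 30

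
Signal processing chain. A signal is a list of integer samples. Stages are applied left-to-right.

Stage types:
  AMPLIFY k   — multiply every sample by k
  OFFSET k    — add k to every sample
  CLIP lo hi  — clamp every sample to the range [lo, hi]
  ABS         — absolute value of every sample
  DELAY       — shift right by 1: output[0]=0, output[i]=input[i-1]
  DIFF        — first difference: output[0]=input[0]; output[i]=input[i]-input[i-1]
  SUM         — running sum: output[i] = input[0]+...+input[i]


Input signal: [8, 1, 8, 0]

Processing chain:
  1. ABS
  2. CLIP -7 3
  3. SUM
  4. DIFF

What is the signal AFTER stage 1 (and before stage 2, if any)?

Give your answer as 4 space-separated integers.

Answer: 8 1 8 0

Derivation:
Input: [8, 1, 8, 0]
Stage 1 (ABS): |8|=8, |1|=1, |8|=8, |0|=0 -> [8, 1, 8, 0]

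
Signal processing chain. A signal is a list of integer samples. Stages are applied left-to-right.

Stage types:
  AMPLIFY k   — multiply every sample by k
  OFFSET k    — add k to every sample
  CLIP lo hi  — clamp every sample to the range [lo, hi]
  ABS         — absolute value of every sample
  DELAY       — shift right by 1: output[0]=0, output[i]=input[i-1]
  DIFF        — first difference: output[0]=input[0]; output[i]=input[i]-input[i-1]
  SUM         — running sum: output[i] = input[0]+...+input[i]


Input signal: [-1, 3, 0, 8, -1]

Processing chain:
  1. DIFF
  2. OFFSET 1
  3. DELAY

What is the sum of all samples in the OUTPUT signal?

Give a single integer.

Answer: 12

Derivation:
Input: [-1, 3, 0, 8, -1]
Stage 1 (DIFF): s[0]=-1, 3--1=4, 0-3=-3, 8-0=8, -1-8=-9 -> [-1, 4, -3, 8, -9]
Stage 2 (OFFSET 1): -1+1=0, 4+1=5, -3+1=-2, 8+1=9, -9+1=-8 -> [0, 5, -2, 9, -8]
Stage 3 (DELAY): [0, 0, 5, -2, 9] = [0, 0, 5, -2, 9] -> [0, 0, 5, -2, 9]
Output sum: 12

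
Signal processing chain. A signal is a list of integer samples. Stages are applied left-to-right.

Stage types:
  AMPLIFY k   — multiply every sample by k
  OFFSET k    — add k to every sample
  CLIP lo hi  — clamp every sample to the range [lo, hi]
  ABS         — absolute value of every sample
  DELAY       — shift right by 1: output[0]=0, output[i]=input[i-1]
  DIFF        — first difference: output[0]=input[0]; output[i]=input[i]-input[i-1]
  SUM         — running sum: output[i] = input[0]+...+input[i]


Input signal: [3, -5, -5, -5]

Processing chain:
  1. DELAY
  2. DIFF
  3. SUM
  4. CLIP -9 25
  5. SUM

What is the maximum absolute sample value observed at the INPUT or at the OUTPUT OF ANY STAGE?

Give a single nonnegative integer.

Answer: 8

Derivation:
Input: [3, -5, -5, -5] (max |s|=5)
Stage 1 (DELAY): [0, 3, -5, -5] = [0, 3, -5, -5] -> [0, 3, -5, -5] (max |s|=5)
Stage 2 (DIFF): s[0]=0, 3-0=3, -5-3=-8, -5--5=0 -> [0, 3, -8, 0] (max |s|=8)
Stage 3 (SUM): sum[0..0]=0, sum[0..1]=3, sum[0..2]=-5, sum[0..3]=-5 -> [0, 3, -5, -5] (max |s|=5)
Stage 4 (CLIP -9 25): clip(0,-9,25)=0, clip(3,-9,25)=3, clip(-5,-9,25)=-5, clip(-5,-9,25)=-5 -> [0, 3, -5, -5] (max |s|=5)
Stage 5 (SUM): sum[0..0]=0, sum[0..1]=3, sum[0..2]=-2, sum[0..3]=-7 -> [0, 3, -2, -7] (max |s|=7)
Overall max amplitude: 8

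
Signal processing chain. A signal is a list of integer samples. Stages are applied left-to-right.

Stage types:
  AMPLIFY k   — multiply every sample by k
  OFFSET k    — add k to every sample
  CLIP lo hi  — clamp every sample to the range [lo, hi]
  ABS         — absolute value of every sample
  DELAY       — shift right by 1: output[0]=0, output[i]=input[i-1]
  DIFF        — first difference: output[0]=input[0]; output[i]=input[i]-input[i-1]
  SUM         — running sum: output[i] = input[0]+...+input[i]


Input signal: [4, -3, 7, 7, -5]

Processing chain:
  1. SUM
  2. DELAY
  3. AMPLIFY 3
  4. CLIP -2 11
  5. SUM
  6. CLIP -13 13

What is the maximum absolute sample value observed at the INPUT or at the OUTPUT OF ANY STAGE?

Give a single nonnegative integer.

Answer: 45

Derivation:
Input: [4, -3, 7, 7, -5] (max |s|=7)
Stage 1 (SUM): sum[0..0]=4, sum[0..1]=1, sum[0..2]=8, sum[0..3]=15, sum[0..4]=10 -> [4, 1, 8, 15, 10] (max |s|=15)
Stage 2 (DELAY): [0, 4, 1, 8, 15] = [0, 4, 1, 8, 15] -> [0, 4, 1, 8, 15] (max |s|=15)
Stage 3 (AMPLIFY 3): 0*3=0, 4*3=12, 1*3=3, 8*3=24, 15*3=45 -> [0, 12, 3, 24, 45] (max |s|=45)
Stage 4 (CLIP -2 11): clip(0,-2,11)=0, clip(12,-2,11)=11, clip(3,-2,11)=3, clip(24,-2,11)=11, clip(45,-2,11)=11 -> [0, 11, 3, 11, 11] (max |s|=11)
Stage 5 (SUM): sum[0..0]=0, sum[0..1]=11, sum[0..2]=14, sum[0..3]=25, sum[0..4]=36 -> [0, 11, 14, 25, 36] (max |s|=36)
Stage 6 (CLIP -13 13): clip(0,-13,13)=0, clip(11,-13,13)=11, clip(14,-13,13)=13, clip(25,-13,13)=13, clip(36,-13,13)=13 -> [0, 11, 13, 13, 13] (max |s|=13)
Overall max amplitude: 45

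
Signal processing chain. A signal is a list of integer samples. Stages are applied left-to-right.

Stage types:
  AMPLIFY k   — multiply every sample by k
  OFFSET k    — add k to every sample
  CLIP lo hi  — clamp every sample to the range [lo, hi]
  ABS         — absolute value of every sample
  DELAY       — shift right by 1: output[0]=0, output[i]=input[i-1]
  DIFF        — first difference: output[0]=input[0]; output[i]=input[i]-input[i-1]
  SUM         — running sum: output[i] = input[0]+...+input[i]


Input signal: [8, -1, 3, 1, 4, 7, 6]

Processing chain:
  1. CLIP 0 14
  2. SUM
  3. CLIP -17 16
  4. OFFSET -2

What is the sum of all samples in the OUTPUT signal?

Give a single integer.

Input: [8, -1, 3, 1, 4, 7, 6]
Stage 1 (CLIP 0 14): clip(8,0,14)=8, clip(-1,0,14)=0, clip(3,0,14)=3, clip(1,0,14)=1, clip(4,0,14)=4, clip(7,0,14)=7, clip(6,0,14)=6 -> [8, 0, 3, 1, 4, 7, 6]
Stage 2 (SUM): sum[0..0]=8, sum[0..1]=8, sum[0..2]=11, sum[0..3]=12, sum[0..4]=16, sum[0..5]=23, sum[0..6]=29 -> [8, 8, 11, 12, 16, 23, 29]
Stage 3 (CLIP -17 16): clip(8,-17,16)=8, clip(8,-17,16)=8, clip(11,-17,16)=11, clip(12,-17,16)=12, clip(16,-17,16)=16, clip(23,-17,16)=16, clip(29,-17,16)=16 -> [8, 8, 11, 12, 16, 16, 16]
Stage 4 (OFFSET -2): 8+-2=6, 8+-2=6, 11+-2=9, 12+-2=10, 16+-2=14, 16+-2=14, 16+-2=14 -> [6, 6, 9, 10, 14, 14, 14]
Output sum: 73

Answer: 73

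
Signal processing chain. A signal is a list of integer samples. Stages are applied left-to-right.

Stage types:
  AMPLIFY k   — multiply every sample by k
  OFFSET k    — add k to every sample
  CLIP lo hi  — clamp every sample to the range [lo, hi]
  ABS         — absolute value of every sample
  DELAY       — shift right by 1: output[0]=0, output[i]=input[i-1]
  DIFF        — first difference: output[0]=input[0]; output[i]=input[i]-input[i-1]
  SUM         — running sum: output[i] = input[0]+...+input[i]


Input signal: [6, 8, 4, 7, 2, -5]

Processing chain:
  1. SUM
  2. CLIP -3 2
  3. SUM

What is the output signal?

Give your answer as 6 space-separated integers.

Answer: 2 4 6 8 10 12

Derivation:
Input: [6, 8, 4, 7, 2, -5]
Stage 1 (SUM): sum[0..0]=6, sum[0..1]=14, sum[0..2]=18, sum[0..3]=25, sum[0..4]=27, sum[0..5]=22 -> [6, 14, 18, 25, 27, 22]
Stage 2 (CLIP -3 2): clip(6,-3,2)=2, clip(14,-3,2)=2, clip(18,-3,2)=2, clip(25,-3,2)=2, clip(27,-3,2)=2, clip(22,-3,2)=2 -> [2, 2, 2, 2, 2, 2]
Stage 3 (SUM): sum[0..0]=2, sum[0..1]=4, sum[0..2]=6, sum[0..3]=8, sum[0..4]=10, sum[0..5]=12 -> [2, 4, 6, 8, 10, 12]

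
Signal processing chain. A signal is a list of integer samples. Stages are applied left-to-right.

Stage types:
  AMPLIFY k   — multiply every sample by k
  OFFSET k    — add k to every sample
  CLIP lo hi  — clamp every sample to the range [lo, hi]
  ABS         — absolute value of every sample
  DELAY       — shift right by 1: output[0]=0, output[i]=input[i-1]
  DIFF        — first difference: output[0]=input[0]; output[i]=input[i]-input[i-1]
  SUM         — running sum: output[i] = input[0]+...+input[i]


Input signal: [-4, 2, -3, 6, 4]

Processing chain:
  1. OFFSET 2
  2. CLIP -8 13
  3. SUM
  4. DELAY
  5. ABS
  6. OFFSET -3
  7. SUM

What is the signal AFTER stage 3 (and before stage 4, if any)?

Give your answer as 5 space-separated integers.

Answer: -2 2 1 9 15

Derivation:
Input: [-4, 2, -3, 6, 4]
Stage 1 (OFFSET 2): -4+2=-2, 2+2=4, -3+2=-1, 6+2=8, 4+2=6 -> [-2, 4, -1, 8, 6]
Stage 2 (CLIP -8 13): clip(-2,-8,13)=-2, clip(4,-8,13)=4, clip(-1,-8,13)=-1, clip(8,-8,13)=8, clip(6,-8,13)=6 -> [-2, 4, -1, 8, 6]
Stage 3 (SUM): sum[0..0]=-2, sum[0..1]=2, sum[0..2]=1, sum[0..3]=9, sum[0..4]=15 -> [-2, 2, 1, 9, 15]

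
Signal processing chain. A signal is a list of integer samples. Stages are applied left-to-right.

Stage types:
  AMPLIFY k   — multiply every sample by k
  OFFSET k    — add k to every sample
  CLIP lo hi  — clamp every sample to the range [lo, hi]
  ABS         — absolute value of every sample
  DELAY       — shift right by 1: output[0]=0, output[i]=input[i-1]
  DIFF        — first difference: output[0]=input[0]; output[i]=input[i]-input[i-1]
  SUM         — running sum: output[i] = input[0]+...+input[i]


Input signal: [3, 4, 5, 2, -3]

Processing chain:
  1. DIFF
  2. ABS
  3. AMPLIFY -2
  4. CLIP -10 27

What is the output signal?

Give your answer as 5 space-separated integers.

Input: [3, 4, 5, 2, -3]
Stage 1 (DIFF): s[0]=3, 4-3=1, 5-4=1, 2-5=-3, -3-2=-5 -> [3, 1, 1, -3, -5]
Stage 2 (ABS): |3|=3, |1|=1, |1|=1, |-3|=3, |-5|=5 -> [3, 1, 1, 3, 5]
Stage 3 (AMPLIFY -2): 3*-2=-6, 1*-2=-2, 1*-2=-2, 3*-2=-6, 5*-2=-10 -> [-6, -2, -2, -6, -10]
Stage 4 (CLIP -10 27): clip(-6,-10,27)=-6, clip(-2,-10,27)=-2, clip(-2,-10,27)=-2, clip(-6,-10,27)=-6, clip(-10,-10,27)=-10 -> [-6, -2, -2, -6, -10]

Answer: -6 -2 -2 -6 -10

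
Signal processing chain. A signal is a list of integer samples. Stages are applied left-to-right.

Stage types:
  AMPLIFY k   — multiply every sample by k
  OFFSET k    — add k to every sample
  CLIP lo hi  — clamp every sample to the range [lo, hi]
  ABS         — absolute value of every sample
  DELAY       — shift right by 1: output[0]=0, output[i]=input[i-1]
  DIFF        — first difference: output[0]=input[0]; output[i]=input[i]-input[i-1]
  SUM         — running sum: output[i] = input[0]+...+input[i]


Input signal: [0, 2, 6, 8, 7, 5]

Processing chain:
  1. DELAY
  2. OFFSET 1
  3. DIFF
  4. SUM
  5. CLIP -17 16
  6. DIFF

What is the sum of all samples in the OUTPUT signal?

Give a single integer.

Answer: 8

Derivation:
Input: [0, 2, 6, 8, 7, 5]
Stage 1 (DELAY): [0, 0, 2, 6, 8, 7] = [0, 0, 2, 6, 8, 7] -> [0, 0, 2, 6, 8, 7]
Stage 2 (OFFSET 1): 0+1=1, 0+1=1, 2+1=3, 6+1=7, 8+1=9, 7+1=8 -> [1, 1, 3, 7, 9, 8]
Stage 3 (DIFF): s[0]=1, 1-1=0, 3-1=2, 7-3=4, 9-7=2, 8-9=-1 -> [1, 0, 2, 4, 2, -1]
Stage 4 (SUM): sum[0..0]=1, sum[0..1]=1, sum[0..2]=3, sum[0..3]=7, sum[0..4]=9, sum[0..5]=8 -> [1, 1, 3, 7, 9, 8]
Stage 5 (CLIP -17 16): clip(1,-17,16)=1, clip(1,-17,16)=1, clip(3,-17,16)=3, clip(7,-17,16)=7, clip(9,-17,16)=9, clip(8,-17,16)=8 -> [1, 1, 3, 7, 9, 8]
Stage 6 (DIFF): s[0]=1, 1-1=0, 3-1=2, 7-3=4, 9-7=2, 8-9=-1 -> [1, 0, 2, 4, 2, -1]
Output sum: 8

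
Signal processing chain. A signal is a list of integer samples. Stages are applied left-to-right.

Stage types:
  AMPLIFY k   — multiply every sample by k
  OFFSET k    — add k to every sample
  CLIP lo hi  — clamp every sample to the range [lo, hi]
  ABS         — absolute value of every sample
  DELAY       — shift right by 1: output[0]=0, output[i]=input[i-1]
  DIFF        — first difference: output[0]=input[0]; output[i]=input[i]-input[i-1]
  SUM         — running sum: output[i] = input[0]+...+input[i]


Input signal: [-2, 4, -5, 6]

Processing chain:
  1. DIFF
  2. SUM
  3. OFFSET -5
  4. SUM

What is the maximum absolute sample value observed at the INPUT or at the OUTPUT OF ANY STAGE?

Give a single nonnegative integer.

Answer: 18

Derivation:
Input: [-2, 4, -5, 6] (max |s|=6)
Stage 1 (DIFF): s[0]=-2, 4--2=6, -5-4=-9, 6--5=11 -> [-2, 6, -9, 11] (max |s|=11)
Stage 2 (SUM): sum[0..0]=-2, sum[0..1]=4, sum[0..2]=-5, sum[0..3]=6 -> [-2, 4, -5, 6] (max |s|=6)
Stage 3 (OFFSET -5): -2+-5=-7, 4+-5=-1, -5+-5=-10, 6+-5=1 -> [-7, -1, -10, 1] (max |s|=10)
Stage 4 (SUM): sum[0..0]=-7, sum[0..1]=-8, sum[0..2]=-18, sum[0..3]=-17 -> [-7, -8, -18, -17] (max |s|=18)
Overall max amplitude: 18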